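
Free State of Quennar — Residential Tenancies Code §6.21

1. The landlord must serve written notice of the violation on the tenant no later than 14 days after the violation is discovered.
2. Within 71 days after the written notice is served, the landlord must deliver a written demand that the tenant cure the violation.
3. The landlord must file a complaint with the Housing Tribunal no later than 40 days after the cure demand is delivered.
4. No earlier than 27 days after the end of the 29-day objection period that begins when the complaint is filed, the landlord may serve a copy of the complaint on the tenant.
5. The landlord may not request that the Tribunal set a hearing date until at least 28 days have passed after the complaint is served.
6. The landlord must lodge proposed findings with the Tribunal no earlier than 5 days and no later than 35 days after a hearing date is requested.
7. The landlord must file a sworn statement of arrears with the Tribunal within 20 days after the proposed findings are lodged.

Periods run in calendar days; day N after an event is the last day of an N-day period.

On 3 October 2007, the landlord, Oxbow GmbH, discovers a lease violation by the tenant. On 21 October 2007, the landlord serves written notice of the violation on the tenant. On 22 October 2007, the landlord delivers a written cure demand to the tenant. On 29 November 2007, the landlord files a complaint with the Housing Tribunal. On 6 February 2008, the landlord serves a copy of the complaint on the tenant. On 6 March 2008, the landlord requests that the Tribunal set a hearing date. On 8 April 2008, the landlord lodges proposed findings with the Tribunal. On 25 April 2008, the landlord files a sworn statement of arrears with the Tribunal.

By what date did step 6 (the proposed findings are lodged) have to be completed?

10 April 2008

Step 6 runs from 6 March 2008, when a hearing date is requested. The window is 5–35 days after 6 March 2008; it closes on 10 April 2008.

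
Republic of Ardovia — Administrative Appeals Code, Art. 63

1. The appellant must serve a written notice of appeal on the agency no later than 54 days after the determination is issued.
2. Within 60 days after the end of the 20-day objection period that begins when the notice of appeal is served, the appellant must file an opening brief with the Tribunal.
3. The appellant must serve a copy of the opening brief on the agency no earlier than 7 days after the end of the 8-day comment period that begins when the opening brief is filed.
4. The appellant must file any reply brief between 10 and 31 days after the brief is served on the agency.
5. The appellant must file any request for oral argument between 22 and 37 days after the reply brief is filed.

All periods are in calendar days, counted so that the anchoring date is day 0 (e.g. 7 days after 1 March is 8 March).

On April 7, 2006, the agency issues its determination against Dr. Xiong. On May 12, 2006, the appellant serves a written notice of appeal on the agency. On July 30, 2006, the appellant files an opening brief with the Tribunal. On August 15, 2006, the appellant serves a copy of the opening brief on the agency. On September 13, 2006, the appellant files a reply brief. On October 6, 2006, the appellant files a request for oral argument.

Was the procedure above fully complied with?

Yes

Step 1 — counting 54 days from April 7, 2006 (when the determination is issued) gives a deadline of May 31, 2006; May 12, 2006 is within that limit.
Step 2 — counting 60 days from June 1, 2006 (end of the 20-day objection period, which began when the notice of appeal is served on May 12, 2006) gives a deadline of July 31, 2006; completed July 30, 2006, before the deadline.
Step 3 — must wait 7 days from August 7, 2006 (end of the 8-day comment period, which began when the opening brief is filed on July 30, 2006), so not before August 14, 2006; done August 15, 2006, after the minimum wait.
Step 4 — 10 and 31 days from August 15, 2006 (when the brief is served on the agency) are August 25, 2006 and September 15, 2006 respectively; September 13, 2006 falls inside that range.
Step 5 — 22 and 37 days from September 13, 2006 (when the reply brief is filed) are October 5, 2006 and October 20, 2006 respectively; done October 6, 2006 — within the window.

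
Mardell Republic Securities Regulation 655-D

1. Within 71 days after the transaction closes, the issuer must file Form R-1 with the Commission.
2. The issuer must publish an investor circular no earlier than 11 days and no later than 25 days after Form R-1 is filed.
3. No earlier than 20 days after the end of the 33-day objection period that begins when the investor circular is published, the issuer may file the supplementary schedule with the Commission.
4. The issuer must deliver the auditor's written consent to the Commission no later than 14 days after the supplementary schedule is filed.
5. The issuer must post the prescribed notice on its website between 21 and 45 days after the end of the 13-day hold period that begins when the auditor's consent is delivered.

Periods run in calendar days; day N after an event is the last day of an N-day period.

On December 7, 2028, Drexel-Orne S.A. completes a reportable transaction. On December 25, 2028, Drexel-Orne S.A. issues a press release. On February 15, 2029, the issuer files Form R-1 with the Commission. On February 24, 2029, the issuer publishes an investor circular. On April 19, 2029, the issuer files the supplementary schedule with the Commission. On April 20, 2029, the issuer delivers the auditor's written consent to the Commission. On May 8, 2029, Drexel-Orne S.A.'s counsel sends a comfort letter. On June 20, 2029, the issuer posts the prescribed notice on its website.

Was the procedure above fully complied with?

Step 1 — counting 71 days from December 7, 2028 (when the transaction closes) gives a deadline of February 16, 2029; done February 15, 2029 — timely.
Step 2 — 11 and 25 days from February 15, 2029 (when Form R-1 is filed) are February 26, 2029 and March 12, 2029 respectively; done February 24, 2029 — 2 days before the window opened.
The analysis stops there.

No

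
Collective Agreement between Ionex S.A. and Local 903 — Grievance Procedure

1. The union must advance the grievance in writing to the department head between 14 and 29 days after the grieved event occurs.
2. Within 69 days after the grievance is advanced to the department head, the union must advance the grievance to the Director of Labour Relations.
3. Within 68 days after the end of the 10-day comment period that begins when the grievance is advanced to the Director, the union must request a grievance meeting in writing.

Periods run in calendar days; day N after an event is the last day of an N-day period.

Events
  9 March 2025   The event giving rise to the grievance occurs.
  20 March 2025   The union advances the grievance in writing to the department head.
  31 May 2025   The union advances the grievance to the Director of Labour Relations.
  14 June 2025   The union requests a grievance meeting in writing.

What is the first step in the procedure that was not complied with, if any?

Step 1

(1) the permitted window runs from 9 March 2025 + 14 = 23 March 2025 to 9 March 2025 + 29 = 7 April 2025; done 20 March 2025 — 3 days before the window opened.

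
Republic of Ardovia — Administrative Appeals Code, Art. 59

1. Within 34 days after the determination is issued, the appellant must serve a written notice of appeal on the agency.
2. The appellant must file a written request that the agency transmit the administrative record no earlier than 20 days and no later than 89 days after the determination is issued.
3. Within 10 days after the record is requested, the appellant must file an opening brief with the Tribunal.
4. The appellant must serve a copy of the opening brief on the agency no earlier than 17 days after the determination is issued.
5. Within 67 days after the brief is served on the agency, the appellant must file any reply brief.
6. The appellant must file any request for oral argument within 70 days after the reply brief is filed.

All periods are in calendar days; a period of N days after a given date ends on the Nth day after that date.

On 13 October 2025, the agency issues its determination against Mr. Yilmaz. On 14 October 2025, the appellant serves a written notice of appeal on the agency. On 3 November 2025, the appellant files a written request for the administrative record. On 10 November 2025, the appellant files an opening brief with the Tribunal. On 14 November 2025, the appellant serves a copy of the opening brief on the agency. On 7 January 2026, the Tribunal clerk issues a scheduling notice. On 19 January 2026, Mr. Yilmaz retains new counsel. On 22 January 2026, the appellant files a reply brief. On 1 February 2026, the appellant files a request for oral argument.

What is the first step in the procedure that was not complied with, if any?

Step 5

Step 1 — counting 34 days from 13 October 2025 (when the determination is issued) gives a deadline of 16 November 2025; done 14 October 2025 — timely.
Step 2 — 20 and 89 days from 13 October 2025 (when the determination is issued) are 2 November 2025 and 10 January 2026 respectively; 3 November 2025 falls inside that range.
Step 3 — counting 10 days from 3 November 2025 (when the record is requested) gives a deadline of 13 November 2025; completed 10 November 2025, before the deadline.
Step 4 — must wait 17 days from 13 October 2025 (when the determination is issued), so not before 30 October 2025; done 14 November 2025, after the minimum wait.
Step 5 — counting 67 days from 14 November 2025 (when the brief is served on the agency) gives a deadline of 20 January 2026; done 22 January 2026 — 2 days late.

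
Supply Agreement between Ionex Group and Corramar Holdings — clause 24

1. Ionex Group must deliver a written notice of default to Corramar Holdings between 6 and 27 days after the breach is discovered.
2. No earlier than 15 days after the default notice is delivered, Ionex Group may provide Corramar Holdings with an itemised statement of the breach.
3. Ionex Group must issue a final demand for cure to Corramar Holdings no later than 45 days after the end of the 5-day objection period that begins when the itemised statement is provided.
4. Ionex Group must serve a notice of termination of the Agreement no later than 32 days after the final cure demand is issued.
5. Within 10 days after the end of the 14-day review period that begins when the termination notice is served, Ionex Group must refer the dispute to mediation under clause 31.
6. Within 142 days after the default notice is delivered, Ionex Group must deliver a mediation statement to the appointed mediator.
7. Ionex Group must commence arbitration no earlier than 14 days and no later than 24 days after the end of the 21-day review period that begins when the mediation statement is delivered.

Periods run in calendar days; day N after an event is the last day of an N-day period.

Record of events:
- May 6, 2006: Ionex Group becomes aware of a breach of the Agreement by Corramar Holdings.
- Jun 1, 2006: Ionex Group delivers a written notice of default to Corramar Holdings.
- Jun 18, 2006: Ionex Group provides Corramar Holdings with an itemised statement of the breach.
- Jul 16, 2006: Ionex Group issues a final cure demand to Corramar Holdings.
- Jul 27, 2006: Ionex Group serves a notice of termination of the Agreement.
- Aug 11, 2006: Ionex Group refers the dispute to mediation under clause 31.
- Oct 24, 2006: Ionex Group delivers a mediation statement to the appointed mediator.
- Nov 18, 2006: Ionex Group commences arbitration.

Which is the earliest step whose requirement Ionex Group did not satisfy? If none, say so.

Step 6

(1) the permitted window runs from May 6, 2006 + 6 = May 12, 2006 to May 6, 2006 + 27 = Jun 2, 2006; done Jun 1, 2006 — within the window.
(2) permitted from Jun 1, 2006 + 15 days = Jun 16, 2006 onward; done Jun 18, 2006, after the minimum wait.
(3) due by Jun 23, 2006 + 45 days = Aug 7, 2006; done Jul 16, 2006 — timely.
(4) due by Jul 16, 2006 + 32 days = Aug 17, 2006; Jul 27, 2006 is within that limit.
(5) due by Aug 10, 2006 + 10 days = Aug 20, 2006; completed Aug 11, 2006, before the deadline.
(6) due by Jun 1, 2006 + 142 days = Oct 21, 2006; not done until Oct 24, 2006, 3 days after the deadline.
Later steps need not be reached.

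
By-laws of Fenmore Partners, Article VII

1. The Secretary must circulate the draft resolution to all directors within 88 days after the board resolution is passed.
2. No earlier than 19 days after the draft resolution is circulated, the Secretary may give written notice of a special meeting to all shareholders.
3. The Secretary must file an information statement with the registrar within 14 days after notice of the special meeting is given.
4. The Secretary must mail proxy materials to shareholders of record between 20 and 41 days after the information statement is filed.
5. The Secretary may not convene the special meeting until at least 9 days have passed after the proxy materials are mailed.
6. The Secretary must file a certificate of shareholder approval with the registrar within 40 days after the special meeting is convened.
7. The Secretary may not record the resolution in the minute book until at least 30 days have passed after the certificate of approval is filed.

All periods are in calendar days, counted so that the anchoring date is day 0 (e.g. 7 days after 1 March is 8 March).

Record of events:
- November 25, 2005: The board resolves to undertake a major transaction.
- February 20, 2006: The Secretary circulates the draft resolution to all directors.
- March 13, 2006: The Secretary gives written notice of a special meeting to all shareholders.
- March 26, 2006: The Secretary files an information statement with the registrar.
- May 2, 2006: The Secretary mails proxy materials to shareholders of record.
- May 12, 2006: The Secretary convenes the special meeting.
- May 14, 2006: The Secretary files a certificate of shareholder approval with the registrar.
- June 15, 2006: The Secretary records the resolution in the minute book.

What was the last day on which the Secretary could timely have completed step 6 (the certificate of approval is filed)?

Step 6 runs from May 12, 2006, when the special meeting is convened. 40 days after May 12, 2006 is June 21, 2006.

June 21, 2006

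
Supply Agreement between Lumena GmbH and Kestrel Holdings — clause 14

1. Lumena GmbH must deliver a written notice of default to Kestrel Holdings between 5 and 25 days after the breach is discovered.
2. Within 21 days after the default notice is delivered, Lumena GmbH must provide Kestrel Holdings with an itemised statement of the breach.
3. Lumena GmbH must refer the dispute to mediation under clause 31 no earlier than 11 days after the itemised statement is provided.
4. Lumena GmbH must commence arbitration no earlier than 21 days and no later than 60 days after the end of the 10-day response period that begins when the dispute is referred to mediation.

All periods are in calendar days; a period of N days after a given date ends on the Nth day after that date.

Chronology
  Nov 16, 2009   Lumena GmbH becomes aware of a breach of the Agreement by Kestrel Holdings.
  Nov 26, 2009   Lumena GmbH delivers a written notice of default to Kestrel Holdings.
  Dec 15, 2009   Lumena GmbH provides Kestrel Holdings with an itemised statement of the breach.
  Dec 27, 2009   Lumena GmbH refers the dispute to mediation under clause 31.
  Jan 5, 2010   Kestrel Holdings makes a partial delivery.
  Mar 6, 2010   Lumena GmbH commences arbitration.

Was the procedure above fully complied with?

Step 1 — 5 and 25 days from Nov 16, 2009 (when the breach is discovered) are Nov 21, 2009 and Dec 11, 2009 respectively; Nov 26, 2009 falls inside that range.
Step 2 — counting 21 days from Nov 26, 2009 (when the default notice is delivered) gives a deadline of Dec 17, 2009; Dec 15, 2009 is within that limit.
Step 3 — must wait 11 days from Dec 15, 2009 (when the itemised statement is provided), so not before Dec 26, 2009; Dec 27, 2009 is on or after that date.
Step 4 — 21 and 60 days from Jan 6, 2010 (end of the 10-day response period, which began when the dispute is referred to mediation on Dec 27, 2009) are Jan 27, 2010 and Mar 7, 2010 respectively; Mar 6, 2010 falls inside that range.

Yes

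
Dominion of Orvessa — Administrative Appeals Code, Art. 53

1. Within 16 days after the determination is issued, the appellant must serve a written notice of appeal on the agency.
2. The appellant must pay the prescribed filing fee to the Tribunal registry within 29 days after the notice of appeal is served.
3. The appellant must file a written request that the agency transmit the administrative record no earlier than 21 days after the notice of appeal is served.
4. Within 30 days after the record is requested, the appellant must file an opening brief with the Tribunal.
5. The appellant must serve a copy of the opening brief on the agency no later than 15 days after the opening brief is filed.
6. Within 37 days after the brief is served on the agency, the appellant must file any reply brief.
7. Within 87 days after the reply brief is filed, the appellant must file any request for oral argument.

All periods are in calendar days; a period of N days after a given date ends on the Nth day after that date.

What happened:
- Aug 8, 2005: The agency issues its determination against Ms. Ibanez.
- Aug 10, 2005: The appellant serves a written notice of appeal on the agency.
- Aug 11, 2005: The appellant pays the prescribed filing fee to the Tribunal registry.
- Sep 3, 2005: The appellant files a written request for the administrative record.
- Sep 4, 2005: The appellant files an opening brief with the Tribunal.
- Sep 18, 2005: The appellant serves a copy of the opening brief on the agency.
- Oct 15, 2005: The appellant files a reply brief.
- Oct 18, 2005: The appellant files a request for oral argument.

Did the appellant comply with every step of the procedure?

Step 1: 16 days after Aug 8, 2005 (when the determination is issued) is Aug 24, 2005; Aug 10, 2005 is within that limit.
Step 2: 29 days after Aug 10, 2005 (when the notice of appeal is served) is Sep 8, 2005; done Aug 11, 2005 — timely.
Step 3: the earliest permitted date is 21 days after Aug 10, 2005 (when the notice of appeal is served), i.e. Aug 31, 2005; done Sep 3, 2005 — permitted.
Step 4: 30 days after Sep 3, 2005 (when the record is requested) is Oct 3, 2005; Sep 4, 2005 is within that limit.
Step 5: 15 days after Sep 4, 2005 (when the opening brief is filed) is Sep 19, 2005; Sep 18, 2005 is within that limit.
Step 6: 37 days after Sep 18, 2005 (when the brief is served on the agency) is Oct 25, 2005; completed Oct 15, 2005, before the deadline.
Step 7: 87 days after Oct 15, 2005 (when the reply brief is filed) is Jan 10, 2006; Oct 18, 2005 is within that limit.

Yes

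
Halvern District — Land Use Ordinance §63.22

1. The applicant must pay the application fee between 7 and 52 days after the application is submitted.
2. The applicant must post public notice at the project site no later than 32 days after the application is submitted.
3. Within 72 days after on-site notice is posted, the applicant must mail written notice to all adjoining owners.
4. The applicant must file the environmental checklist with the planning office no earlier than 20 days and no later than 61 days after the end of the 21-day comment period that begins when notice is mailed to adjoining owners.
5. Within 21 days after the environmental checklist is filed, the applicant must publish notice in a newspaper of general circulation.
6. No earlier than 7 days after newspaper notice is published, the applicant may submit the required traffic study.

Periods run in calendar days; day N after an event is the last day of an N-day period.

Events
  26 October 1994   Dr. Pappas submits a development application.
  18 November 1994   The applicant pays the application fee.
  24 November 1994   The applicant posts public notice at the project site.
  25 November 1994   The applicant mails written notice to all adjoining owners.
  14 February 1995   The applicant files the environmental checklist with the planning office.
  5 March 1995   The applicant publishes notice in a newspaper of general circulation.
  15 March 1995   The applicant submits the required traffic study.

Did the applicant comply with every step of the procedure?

Step 1: the window is 7–52 days after 26 October 1994 (when the application is submitted), so 2 November 1994 through 17 December 1994; 18 November 1994 falls inside that range.
Step 2: 32 days after 26 October 1994 (when the application is submitted) is 27 November 1994; done 24 November 1994 — timely.
Step 3: 72 days after 24 November 1994 (when on-site notice is posted) is 4 February 1995; completed 25 November 1994, before the deadline.
Step 4: the window is 20–61 days after 16 December 1994 (end of the 21-day comment period, which began when notice is mailed to adjoining owners on 25 November 1994), so 5 January 1995 through 15 February 1995; done 14 February 1995, which is between those dates.
Step 5: 21 days after 14 February 1995 (when the environmental checklist is filed) is 7 March 1995; done 5 March 1995 — timely.
Step 6: the earliest permitted date is 7 days after 5 March 1995 (when newspaper notice is published), i.e. 12 March 1995; done 15 March 1995, after the minimum wait.

Yes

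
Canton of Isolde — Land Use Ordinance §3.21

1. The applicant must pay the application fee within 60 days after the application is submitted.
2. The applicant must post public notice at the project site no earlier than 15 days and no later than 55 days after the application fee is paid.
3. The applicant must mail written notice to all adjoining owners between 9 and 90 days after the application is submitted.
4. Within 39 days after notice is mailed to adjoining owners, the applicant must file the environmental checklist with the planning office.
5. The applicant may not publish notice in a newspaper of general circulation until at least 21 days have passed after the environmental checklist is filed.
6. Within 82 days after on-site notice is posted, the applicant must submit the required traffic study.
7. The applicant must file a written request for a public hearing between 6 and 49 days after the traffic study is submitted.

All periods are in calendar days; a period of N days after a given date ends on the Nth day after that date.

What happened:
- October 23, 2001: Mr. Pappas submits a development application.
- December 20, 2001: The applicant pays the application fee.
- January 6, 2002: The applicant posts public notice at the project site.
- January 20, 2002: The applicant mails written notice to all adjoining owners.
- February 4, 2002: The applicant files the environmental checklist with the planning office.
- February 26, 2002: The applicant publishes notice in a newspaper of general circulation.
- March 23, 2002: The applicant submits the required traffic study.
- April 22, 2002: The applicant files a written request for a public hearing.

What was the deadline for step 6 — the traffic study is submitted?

Step 6 runs from January 6, 2002, when on-site notice is posted. 82 days after January 6, 2002 is March 29, 2002.

March 29, 2002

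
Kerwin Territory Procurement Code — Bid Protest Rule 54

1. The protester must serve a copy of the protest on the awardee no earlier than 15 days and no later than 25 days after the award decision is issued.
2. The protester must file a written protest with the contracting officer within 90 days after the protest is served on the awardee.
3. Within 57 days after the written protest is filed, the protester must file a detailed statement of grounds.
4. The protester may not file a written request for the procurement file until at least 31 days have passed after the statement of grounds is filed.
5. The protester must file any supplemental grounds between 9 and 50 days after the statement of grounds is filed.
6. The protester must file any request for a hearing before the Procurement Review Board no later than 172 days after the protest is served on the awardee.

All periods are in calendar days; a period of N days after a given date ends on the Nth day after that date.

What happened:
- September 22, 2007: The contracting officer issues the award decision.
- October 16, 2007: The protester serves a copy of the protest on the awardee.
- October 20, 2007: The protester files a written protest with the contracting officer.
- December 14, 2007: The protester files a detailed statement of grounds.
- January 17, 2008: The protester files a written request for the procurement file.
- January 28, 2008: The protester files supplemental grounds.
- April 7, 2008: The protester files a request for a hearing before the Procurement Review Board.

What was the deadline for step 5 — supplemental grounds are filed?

Step 5 runs from December 14, 2007, when the statement of grounds is filed. The window is 9–50 days after December 14, 2007; it closes on February 2, 2008.

February 2, 2008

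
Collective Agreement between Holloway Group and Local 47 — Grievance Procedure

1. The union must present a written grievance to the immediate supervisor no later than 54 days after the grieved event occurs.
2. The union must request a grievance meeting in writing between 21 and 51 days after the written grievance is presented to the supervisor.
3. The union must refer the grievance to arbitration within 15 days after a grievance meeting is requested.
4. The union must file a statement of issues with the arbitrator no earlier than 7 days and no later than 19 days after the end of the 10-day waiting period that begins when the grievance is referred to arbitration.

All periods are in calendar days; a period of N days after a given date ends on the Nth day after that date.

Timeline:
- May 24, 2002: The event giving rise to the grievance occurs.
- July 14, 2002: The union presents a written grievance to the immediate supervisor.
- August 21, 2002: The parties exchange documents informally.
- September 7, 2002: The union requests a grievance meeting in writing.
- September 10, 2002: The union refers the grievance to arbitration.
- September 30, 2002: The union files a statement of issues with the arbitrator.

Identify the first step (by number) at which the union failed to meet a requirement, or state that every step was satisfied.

(1) due by May 24, 2002 + 54 days = July 17, 2002; done July 14, 2002 — timely.
(2) the permitted window runs from July 14, 2002 + 21 = August 4, 2002 to July 14, 2002 + 51 = September 3, 2002; September 7, 2002 is 4 days past the end of the window.

Step 2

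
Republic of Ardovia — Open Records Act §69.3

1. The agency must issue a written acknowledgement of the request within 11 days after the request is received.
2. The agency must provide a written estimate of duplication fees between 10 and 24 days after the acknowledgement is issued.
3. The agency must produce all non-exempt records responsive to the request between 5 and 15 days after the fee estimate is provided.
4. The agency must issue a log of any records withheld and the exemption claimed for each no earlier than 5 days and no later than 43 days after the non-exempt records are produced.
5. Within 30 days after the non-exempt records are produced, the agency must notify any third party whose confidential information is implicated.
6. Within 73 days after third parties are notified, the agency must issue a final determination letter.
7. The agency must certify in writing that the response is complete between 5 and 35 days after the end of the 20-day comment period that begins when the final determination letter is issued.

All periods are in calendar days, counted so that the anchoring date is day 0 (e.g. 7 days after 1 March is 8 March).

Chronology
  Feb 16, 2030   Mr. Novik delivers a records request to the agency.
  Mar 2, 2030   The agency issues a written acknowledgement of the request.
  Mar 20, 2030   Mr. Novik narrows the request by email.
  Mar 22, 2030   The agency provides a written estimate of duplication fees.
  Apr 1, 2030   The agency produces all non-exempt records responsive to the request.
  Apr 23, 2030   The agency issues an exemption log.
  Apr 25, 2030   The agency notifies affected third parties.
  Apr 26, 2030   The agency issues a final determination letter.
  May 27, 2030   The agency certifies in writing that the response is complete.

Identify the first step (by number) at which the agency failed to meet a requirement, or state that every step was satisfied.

Step 1

Step 1: 11 days after Feb 16, 2030 (when the request is received) is Feb 27, 2030; done Mar 2, 2030 — 3 days late.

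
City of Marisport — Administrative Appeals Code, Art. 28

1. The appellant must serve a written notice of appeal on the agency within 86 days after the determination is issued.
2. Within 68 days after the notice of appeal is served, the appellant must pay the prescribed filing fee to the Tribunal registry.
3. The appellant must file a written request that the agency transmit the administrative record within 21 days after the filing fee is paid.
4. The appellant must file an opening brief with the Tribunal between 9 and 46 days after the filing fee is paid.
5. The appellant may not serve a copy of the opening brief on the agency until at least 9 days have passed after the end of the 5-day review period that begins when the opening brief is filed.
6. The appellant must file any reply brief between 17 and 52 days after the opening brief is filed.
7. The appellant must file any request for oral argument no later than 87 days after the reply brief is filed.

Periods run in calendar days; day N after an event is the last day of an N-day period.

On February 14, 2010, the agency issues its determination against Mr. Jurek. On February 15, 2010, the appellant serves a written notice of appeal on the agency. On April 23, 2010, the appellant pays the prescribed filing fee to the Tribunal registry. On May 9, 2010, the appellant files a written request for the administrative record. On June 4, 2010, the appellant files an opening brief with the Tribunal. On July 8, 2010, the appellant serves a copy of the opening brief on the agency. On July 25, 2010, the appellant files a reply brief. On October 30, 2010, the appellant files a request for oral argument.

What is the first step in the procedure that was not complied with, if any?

Step 7

Step 1: 86 days after February 14, 2010 (when the determination is issued) is May 11, 2010; done February 15, 2010 — timely.
Step 2: 68 days after February 15, 2010 (when the notice of appeal is served) is April 24, 2010; April 23, 2010 is within that limit.
Step 3: 21 days after April 23, 2010 (when the filing fee is paid) is May 14, 2010; done May 9, 2010 — timely.
Step 4: the window is 9–46 days after April 23, 2010 (when the filing fee is paid), so May 2, 2010 through June 8, 2010; June 4, 2010 falls inside that range.
Step 5: the earliest permitted date is 9 days after June 9, 2010 (end of the 5-day review period, which began when the opening brief is filed on June 4, 2010), i.e. June 18, 2010; done July 8, 2010 — permitted.
Step 6: the window is 17–52 days after June 4, 2010 (when the opening brief is filed), so June 21, 2010 through July 26, 2010; July 25, 2010 falls inside that range.
Step 7: 87 days after July 25, 2010 (when the reply brief is filed) is October 20, 2010; not done until October 30, 2010, 10 days after the deadline.
The analysis stops there.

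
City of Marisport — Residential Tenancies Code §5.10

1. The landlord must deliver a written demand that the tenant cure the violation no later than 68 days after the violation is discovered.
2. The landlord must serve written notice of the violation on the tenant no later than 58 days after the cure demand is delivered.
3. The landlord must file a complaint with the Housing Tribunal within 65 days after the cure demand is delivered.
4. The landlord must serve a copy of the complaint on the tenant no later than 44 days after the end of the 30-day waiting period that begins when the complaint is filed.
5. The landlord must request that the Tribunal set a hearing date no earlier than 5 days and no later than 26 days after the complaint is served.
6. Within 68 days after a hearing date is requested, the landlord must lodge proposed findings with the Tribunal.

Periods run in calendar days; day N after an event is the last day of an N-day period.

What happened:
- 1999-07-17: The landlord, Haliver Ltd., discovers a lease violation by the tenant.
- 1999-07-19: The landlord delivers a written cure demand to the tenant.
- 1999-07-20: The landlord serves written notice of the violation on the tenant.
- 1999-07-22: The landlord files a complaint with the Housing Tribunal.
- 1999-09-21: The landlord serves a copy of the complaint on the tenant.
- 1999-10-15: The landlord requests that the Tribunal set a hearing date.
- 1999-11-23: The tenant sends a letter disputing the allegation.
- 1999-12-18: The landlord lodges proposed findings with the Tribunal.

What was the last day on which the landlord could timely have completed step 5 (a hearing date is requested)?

Step 5 runs from 1999-09-21, when the complaint is served. The window is 5–26 days after 1999-09-21; it closes on 1999-10-17.

1999-10-17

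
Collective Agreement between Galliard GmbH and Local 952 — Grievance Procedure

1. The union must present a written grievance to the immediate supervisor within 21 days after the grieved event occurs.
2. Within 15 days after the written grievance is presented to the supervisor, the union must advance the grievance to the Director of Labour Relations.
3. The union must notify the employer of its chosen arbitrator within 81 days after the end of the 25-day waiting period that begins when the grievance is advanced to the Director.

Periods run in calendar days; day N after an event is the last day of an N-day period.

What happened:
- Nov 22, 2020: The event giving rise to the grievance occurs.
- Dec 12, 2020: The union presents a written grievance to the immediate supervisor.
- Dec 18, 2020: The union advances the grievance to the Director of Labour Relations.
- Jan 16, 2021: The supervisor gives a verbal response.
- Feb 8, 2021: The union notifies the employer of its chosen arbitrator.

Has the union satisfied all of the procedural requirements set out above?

Step 1: 21 days after Nov 22, 2020 (when the grieved event occurs) is Dec 13, 2020; completed Dec 12, 2020, before the deadline.
Step 2: 15 days after Dec 12, 2020 (when the written grievance is presented to the supervisor) is Dec 27, 2020; completed Dec 18, 2020, before the deadline.
Step 3: 81 days after Jan 12, 2021 (end of the 25-day waiting period, which began when the grievance is advanced to the Director on Dec 18, 2020) is Apr 3, 2021; Feb 8, 2021 is within that limit.

Yes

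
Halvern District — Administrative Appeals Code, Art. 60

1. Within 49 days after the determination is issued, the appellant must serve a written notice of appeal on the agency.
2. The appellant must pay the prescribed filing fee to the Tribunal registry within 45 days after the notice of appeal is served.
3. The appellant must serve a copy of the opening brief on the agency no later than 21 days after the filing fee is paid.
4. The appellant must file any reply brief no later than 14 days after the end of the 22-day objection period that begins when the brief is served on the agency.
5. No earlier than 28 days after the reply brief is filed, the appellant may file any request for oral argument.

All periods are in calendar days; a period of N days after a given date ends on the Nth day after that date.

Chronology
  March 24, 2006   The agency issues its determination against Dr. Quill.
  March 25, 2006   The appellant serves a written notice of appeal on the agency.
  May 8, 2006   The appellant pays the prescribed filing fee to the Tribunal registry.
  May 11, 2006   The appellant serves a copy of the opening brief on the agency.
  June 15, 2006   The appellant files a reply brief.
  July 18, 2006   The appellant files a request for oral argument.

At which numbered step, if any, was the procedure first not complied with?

Step 1 — counting 49 days from March 24, 2006 (when the determination is issued) gives a deadline of May 12, 2006; done March 25, 2006 — timely.
Step 2 — counting 45 days from March 25, 2006 (when the notice of appeal is served) gives a deadline of May 9, 2006; May 8, 2006 is within that limit.
Step 3 — counting 21 days from May 8, 2006 (when the filing fee is paid) gives a deadline of May 29, 2006; done May 11, 2006 — timely.
Step 4 — counting 14 days from June 2, 2006 (end of the 22-day objection period, which began when the brief is served on the agency on May 11, 2006) gives a deadline of June 16, 2006; done June 15, 2006 — timely.
Step 5 — must wait 28 days from June 15, 2006 (when the reply brief is filed), so not before July 13, 2006; July 18, 2006 is on or after that date.

None — every step was satisfied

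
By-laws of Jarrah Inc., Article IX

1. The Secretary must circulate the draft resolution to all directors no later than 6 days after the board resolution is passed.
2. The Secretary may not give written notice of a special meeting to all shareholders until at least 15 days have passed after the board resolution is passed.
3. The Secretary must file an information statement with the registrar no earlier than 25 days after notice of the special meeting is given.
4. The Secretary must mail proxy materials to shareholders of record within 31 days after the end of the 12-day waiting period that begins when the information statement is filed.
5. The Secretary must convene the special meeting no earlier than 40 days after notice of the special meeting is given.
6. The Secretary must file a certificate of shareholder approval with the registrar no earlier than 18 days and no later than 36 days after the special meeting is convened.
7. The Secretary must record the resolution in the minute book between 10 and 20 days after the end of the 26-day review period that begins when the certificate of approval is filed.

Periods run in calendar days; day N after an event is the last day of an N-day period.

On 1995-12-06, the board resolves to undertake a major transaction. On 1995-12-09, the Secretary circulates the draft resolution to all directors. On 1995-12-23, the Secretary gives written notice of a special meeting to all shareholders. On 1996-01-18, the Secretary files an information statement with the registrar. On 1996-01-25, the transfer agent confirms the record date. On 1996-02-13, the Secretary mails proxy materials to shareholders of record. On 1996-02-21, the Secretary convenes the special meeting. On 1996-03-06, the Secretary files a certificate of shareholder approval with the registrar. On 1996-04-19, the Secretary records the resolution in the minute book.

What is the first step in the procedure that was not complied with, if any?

Step 1 — counting 6 days from 1995-12-06 (when the board resolution is passed) gives a deadline of 1995-12-12; done 1995-12-09 — timely.
Step 2 — must wait 15 days from 1995-12-06 (when the board resolution is passed), so not before 1995-12-21; 1995-12-23 is on or after that date.
Step 3 — must wait 25 days from 1995-12-23 (when notice of the special meeting is given), so not before 1996-01-17; done 1996-01-18 — permitted.
Step 4 — counting 31 days from 1996-01-30 (end of the 12-day waiting period, which began when the information statement is filed on 1996-01-18) gives a deadline of 1996-03-01; completed 1996-02-13, before the deadline.
Step 5 — must wait 40 days from 1995-12-23 (when notice of the special meeting is given), so not before 1996-02-01; done 1996-02-21 — permitted.
Step 6 — 18 and 36 days from 1996-02-21 (when the special meeting is convened) are 1996-03-10 and 1996-03-28 respectively; done 1996-03-06 — 4 days before the window opened.
The procedure was therefore not followed at step 6.

Step 6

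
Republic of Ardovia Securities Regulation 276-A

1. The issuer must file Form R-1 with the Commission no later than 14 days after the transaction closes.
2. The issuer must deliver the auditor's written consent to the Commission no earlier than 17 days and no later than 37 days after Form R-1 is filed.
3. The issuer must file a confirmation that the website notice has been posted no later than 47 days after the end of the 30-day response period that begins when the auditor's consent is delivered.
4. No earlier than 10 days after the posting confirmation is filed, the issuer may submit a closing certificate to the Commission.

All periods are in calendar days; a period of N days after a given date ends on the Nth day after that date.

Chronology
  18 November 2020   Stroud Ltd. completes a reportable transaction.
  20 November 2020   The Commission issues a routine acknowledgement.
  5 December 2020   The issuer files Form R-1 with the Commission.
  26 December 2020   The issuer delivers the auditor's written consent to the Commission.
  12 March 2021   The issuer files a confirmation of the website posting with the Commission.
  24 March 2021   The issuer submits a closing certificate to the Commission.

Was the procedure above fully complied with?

No

Step 1 — counting 14 days from 18 November 2020 (when the transaction closes) gives a deadline of 2 December 2020; not done until 5 December 2020, 3 days after the deadline.
That is the first point of non-compliance.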